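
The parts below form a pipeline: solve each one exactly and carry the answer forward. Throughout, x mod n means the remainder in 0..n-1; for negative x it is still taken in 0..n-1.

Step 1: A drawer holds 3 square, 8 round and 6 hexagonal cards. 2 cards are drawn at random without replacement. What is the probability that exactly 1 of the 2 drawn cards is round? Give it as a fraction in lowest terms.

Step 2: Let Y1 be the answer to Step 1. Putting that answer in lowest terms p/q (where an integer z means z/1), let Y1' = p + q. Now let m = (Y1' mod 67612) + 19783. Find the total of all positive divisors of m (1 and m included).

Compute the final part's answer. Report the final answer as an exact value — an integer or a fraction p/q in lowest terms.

Step 1: total draws C(17,2) = 136; favorable C(8,1)*C(9,1) = 72; P = 9/17; answer 9/17
Step 2: Y1 = 9/17; threaded value p + q = 26; m = 19809; 19809 = 3^2 * 31 * 71; sigma = (1 + 3 + 9) * (1 + 31) * (1 + 71) = 13 * 32 * 72 = 29952; answer 29952

29952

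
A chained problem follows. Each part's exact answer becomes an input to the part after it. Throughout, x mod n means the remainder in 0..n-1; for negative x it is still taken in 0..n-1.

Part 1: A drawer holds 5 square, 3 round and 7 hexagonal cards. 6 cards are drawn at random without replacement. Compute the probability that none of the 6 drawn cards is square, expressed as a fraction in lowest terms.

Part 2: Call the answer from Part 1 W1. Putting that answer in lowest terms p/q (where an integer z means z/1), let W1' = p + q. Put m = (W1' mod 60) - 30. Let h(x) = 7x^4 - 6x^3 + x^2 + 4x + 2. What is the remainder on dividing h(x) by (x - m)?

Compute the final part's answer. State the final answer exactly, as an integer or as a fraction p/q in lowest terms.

Part 1: total draws C(15,6) = 5005; favorable C(10,6) = 210; P = 6/143; answer 6/143
Part 2: W1 = 6/143; threaded value p + q = 149; m = -1; remainder = value at the root: 7*(-1)^4 - 6*(-1)^3 + 1*(-1)^2 + 4*(-1)^1 + 2 = (7) + (6) + (1) + (-4) + (2) = 12; answer 12

12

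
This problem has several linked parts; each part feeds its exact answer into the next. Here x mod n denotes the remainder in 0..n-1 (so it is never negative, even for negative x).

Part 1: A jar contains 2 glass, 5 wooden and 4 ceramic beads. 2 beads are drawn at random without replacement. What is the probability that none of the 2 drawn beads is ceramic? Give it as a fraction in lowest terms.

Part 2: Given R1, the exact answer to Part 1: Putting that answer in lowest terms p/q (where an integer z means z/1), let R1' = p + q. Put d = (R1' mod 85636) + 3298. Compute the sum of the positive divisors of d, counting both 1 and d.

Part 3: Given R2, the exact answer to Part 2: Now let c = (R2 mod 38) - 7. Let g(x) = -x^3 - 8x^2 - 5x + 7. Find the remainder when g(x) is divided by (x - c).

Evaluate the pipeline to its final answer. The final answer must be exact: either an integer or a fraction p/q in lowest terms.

Part 1: total draws C(11,2) = 55; favorable C(7,2) = 21; P = 21/55; answer 21/55
Part 2: R1 = 21/55; threaded value p + q = 76; d = 3374; 3374 = 2 * 7 * 241; sigma = (1 + 2) * (1 + 7) * (1 + 241) = 3 * 8 * 242 = 5808; answer 5808
Part 3: R2 = 5808; c = 25; remainder = value at the root: -1*(25)^3 - 8*(25)^2 - 5*(25)^1 + 7 = (-15625) + (-5000) + (-125) + (7) = -20743; answer -20743

-20743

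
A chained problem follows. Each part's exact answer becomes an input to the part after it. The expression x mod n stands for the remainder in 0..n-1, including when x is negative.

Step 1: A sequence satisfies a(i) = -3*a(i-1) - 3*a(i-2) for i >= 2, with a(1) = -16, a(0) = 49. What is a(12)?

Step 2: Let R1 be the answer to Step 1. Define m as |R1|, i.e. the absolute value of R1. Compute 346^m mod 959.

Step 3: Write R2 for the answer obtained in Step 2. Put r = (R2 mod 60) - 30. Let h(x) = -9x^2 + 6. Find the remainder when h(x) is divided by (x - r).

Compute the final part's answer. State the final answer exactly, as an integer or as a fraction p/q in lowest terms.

-5619

Step 1: a(2) = -3*(-16) - 3*(49) = -99; iterating: a(2)=-99, a(3)=345, a(4)=-738, a(5)=1179, a(6)=-1323, a(7)=432, a(8)=2673, a(9)=-9315, a(10)=19926, a(11)=-31833, a(12)=35721; answer 35721
Step 2: R1 = 35721; m = 35721; squarings mod 959: 346^1=346, 346^2=800, 346^4=347, 346^8=534, 346^16=333, 346^32=604, 346^64=396, 346^128=499, 346^256=620, 346^512=800, 346^1024=347, 346^2048=534, 346^4096=333, 346^8192=604, 346^16384=396, 346^32768=499; 346^35721 = 346^1 * 346^8 * 346^128 * 346^256 * 346^512 * 346^2048 * 346^32768 = 895 (mod 959); answer 895
Step 3: R2 = 895; r = 25; remainder = value at the root: -9*(25)^2 + 6 = (-5625) + (6) = -5619; answer -5619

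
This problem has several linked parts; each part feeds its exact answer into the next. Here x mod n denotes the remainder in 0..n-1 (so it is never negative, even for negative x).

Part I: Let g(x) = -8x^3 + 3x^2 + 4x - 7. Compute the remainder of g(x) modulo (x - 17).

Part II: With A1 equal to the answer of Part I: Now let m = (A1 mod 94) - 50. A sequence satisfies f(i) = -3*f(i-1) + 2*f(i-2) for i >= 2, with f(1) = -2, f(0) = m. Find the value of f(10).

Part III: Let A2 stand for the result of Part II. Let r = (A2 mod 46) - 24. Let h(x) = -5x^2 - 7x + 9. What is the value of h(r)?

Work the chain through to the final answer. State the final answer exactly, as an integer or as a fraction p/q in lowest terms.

Part I: remainder = value at the root: -8*(17)^3 + 3*(17)^2 + 4*(17)^1 - 7 = (-39304) + (867) + (68) + (-7) = -38376; answer -38376
Part II: A1 = -38376; m = 20; f(2) = -3*(-2) + 2*(20) = 46; iterating: f(2)=46, f(3)=-142, f(4)=518, f(5)=-1838, f(6)=6550, f(7)=-23326, f(8)=83078, f(9)=-295886, f(10)=1053814; answer 1053814
Part III: A2 = 1053814; r = -24; -5*(-24)^2 - 7*(-24)^1 + 9 = (-2880) + (168) + (9) = -2703; answer -2703

-2703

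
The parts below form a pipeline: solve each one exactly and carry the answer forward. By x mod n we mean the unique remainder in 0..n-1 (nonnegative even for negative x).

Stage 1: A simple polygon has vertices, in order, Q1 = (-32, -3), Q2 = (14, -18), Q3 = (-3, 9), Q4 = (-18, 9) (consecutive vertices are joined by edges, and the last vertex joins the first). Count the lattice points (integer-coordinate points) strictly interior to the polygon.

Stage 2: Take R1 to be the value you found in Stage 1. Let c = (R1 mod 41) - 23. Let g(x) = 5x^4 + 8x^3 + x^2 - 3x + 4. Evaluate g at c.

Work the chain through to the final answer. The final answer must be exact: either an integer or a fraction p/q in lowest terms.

1086650

Stage 1: cross terms: (-32*-18 - 14*-3)=618, (14*9 - -3*-18)=72, (-3*9 - -18*9)=135, (-18*-3 - -32*9)=342; twice the area = |1167| = 1167; area = 1167/2; boundary points = 1 + 1 + 15 + 2 = 19; strictly interior points = area - boundary/2 + 1 = 575; answer 575
Stage 2: R1 = 575; c = -22; 5*(-22)^4 + 8*(-22)^3 + 1*(-22)^2 - 3*(-22)^1 + 4 = (1171280) + (-85184) + (484) + (66) + (4) = 1086650; answer 1086650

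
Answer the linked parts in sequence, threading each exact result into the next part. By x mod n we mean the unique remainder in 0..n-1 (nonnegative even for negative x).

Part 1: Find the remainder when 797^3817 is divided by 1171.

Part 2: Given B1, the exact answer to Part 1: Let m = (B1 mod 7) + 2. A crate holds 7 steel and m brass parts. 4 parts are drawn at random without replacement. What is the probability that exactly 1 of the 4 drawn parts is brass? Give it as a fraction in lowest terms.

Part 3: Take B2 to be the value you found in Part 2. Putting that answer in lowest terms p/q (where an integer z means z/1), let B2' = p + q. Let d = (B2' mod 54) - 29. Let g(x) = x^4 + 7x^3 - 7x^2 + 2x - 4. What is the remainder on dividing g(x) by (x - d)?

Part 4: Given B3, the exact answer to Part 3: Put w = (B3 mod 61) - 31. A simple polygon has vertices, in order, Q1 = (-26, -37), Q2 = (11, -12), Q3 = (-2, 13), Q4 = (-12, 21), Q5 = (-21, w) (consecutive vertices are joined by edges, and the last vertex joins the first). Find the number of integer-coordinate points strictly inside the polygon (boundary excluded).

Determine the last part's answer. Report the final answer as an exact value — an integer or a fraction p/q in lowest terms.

956

Part 1: squarings mod 1171: 797^1=797, 797^2=527, 797^4=202, 797^8=990, 797^16=1144, 797^32=729, 797^64=978, 797^128=948, 797^256=547, 797^512=604, 797^1024=635, 797^2048=401; 797^3817 = 797^1 * 797^8 * 797^32 * 797^64 * 797^128 * 797^512 * 797^1024 * 797^2048 = 1076 (mod 1171); answer 1076
Part 2: B1 = 1076; m = 7; total draws C(14,4) = 1001; favorable C(7,1)*C(7,3) = 245; P = 35/143; answer 35/143
Part 3: B2 = 35/143; threaded value p + q = 178; d = -13; remainder = value at the root: 1*(-13)^4 + 7*(-13)^3 - 7*(-13)^2 + 2*(-13)^1 - 4 = (28561) + (-15379) + (-1183) + (-26) + (-4) = 11969; answer 11969
Part 4: B3 = 11969; w = -18; cross terms: (-26*-12 - 11*-37)=719, (11*13 - -2*-12)=119, (-2*21 - -12*13)=114, (-12*-18 - -21*21)=657, (-21*-37 - -26*-18)=309; twice the area = |1918| = 1918; area = 959; boundary points = 1 + 1 + 2 + 3 + 1 = 8; strictly interior points = area - boundary/2 + 1 = 956; answer 956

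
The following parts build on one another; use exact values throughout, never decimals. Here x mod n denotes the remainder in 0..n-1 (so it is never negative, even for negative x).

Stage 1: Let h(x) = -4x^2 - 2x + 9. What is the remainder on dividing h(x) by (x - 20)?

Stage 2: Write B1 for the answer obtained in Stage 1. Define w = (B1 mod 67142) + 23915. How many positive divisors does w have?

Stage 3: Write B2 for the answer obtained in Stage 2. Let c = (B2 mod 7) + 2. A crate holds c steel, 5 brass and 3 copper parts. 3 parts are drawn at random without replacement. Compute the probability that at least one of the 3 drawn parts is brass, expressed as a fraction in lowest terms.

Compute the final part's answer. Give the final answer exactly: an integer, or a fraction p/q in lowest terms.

Stage 1: remainder = value at the root: -4*(20)^2 - 2*(20)^1 + 9 = (-1600) + (-40) + (9) = -1631; answer -1631
Stage 2: B1 = -1631; w = 89426; 89426 = 2 * 61 * 733; number of divisors = (1+1) * (1+1) * (1+1) = 8; answer 8
Stage 3: B2 = 8; c = 3; total draws C(11,3) = 165; complement C(6,3) = 20; favorable 165 - 20 = 145; P = 29/33; answer 29/33

29/33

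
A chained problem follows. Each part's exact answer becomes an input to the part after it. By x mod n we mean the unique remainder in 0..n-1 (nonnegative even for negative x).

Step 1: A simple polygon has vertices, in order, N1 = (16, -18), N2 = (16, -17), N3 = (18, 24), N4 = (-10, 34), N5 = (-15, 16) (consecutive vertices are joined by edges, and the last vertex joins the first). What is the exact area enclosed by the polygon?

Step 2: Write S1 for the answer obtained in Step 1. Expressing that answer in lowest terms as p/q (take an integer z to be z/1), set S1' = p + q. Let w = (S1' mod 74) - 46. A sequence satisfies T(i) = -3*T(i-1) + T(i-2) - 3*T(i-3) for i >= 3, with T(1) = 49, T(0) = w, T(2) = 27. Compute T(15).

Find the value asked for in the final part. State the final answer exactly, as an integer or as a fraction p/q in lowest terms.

Step 1: cross terms: (16*-17 - 16*-18)=16, (16*24 - 18*-17)=690, (18*34 - -10*24)=852, (-10*16 - -15*34)=350, (-15*-18 - 16*16)=14; twice the area = |1922| = 1922; area = 961; answer 961
Step 2: S1 = 961; threaded value p + q = 962; w = -46; T(3) = -3*(27) + 1*(49) - 3*(-46) = 106; iterating: T(3)=106, T(4)=-438, T(5)=1339, T(6)=-4773, T(7)=16972, T(8)=-59706, T(9)=210409, T(10)=-741849, T(11)=2615074, T(12)=-9218298, T(13)=32495515, T(14)=-114550065, T(15)=403800604; answer 403800604

403800604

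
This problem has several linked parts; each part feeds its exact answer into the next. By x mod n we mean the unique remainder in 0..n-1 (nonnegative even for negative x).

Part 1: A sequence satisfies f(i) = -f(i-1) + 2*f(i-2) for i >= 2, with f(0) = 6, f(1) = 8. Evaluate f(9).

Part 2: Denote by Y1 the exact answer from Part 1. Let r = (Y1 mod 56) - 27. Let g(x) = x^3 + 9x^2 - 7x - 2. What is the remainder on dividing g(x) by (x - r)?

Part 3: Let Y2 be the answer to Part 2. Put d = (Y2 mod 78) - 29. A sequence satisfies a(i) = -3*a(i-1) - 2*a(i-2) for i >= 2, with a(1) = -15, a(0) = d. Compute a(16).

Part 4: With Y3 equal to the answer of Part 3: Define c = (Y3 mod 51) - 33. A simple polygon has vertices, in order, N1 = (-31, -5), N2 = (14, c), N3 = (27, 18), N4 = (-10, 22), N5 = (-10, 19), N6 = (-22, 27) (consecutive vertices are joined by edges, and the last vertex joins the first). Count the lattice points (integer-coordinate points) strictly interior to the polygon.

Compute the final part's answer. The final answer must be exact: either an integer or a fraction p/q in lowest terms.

Part 1: f(2) = -1*(8) + 2*(6) = 4; iterating: f(2)=4, f(3)=12, f(4)=-4, f(5)=28, f(6)=-36, f(7)=92, f(8)=-164, f(9)=348; answer 348
Part 2: Y1 = 348; r = -15; remainder = value at the root: 1*(-15)^3 + 9*(-15)^2 - 7*(-15)^1 - 2 = (-3375) + (2025) + (105) + (-2) = -1247; answer -1247
Part 3: Y2 = -1247; d = -28; a(2) = -3*(-15) - 2*(-28) = 101; iterating: a(2)=101, a(3)=-273, a(4)=617, a(5)=-1305, a(6)=2681, a(7)=-5433, a(8)=10937, a(9)=-21945, a(10)=43961, a(11)=-87993, a(12)=176057, a(13)=-352185, a(14)=704441, a(15)=-1408953, a(16)=2817977; answer 2817977
Part 4: Y3 = 2817977; c = -10; cross terms: (-31*-10 - 14*-5)=380, (14*18 - 27*-10)=522, (27*22 - -10*18)=774, (-10*19 - -10*22)=30, (-10*27 - -22*19)=148, (-22*-5 - -31*27)=947; twice the area = |2801| = 2801; area = 2801/2; boundary points = 5 + 1 + 1 + 3 + 4 + 1 = 15; strictly interior points = area - boundary/2 + 1 = 1394; answer 1394

1394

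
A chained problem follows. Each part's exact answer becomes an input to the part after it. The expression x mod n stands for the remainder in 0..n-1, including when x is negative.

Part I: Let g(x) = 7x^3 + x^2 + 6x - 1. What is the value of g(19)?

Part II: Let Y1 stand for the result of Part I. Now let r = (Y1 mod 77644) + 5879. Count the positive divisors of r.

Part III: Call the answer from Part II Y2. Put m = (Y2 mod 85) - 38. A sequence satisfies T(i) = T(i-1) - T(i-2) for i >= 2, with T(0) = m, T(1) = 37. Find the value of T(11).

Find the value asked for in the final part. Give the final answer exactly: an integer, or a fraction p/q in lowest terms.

-43

Part I: 7*(19)^3 + 1*(19)^2 + 6*(19)^1 - 1 = (48013) + (361) + (114) + (-1) = 48487; answer 48487
Part II: Y1 = 48487; r = 54366; 54366 = 2 * 3 * 13 * 17 * 41; number of divisors = (1+1) * (1+1) * (1+1) * (1+1) * (1+1) = 32; answer 32
Part III: Y2 = 32; m = -6; T(2) = 1*(37) - 1*(-6) = 43; iterating: T(2)=43, T(3)=6, T(4)=-37, T(5)=-43, T(6)=-6, T(7)=37, T(8)=43, T(9)=6, T(10)=-37, T(11)=-43; answer -43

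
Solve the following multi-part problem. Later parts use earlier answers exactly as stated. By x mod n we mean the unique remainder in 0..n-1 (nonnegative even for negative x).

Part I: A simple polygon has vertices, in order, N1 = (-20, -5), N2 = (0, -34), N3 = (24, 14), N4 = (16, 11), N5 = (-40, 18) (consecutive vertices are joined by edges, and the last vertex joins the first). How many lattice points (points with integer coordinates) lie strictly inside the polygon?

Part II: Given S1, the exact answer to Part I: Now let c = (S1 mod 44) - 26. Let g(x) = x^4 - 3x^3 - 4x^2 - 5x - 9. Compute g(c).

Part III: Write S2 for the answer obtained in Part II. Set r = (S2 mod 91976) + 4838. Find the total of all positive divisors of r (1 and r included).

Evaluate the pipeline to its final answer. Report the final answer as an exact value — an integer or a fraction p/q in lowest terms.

Part I: cross terms: (-20*-34 - 0*-5)=680, (0*14 - 24*-34)=816, (24*11 - 16*14)=40, (16*18 - -40*11)=728, (-40*-5 - -20*18)=560; twice the area = |2824| = 2824; area = 1412; boundary points = 1 + 24 + 1 + 7 + 1 = 34; strictly interior points = area - boundary/2 + 1 = 1396; answer 1396
Part II: S1 = 1396; c = 6; 1*(6)^4 - 3*(6)^3 - 4*(6)^2 - 5*(6)^1 - 9 = (1296) + (-648) + (-144) + (-30) + (-9) = 465; answer 465
Part III: S2 = 465; r = 5303; 5303 is prime, so its only divisors are 1 and 5303; sigma = 1 + 5303 = 5304; answer 5304

5304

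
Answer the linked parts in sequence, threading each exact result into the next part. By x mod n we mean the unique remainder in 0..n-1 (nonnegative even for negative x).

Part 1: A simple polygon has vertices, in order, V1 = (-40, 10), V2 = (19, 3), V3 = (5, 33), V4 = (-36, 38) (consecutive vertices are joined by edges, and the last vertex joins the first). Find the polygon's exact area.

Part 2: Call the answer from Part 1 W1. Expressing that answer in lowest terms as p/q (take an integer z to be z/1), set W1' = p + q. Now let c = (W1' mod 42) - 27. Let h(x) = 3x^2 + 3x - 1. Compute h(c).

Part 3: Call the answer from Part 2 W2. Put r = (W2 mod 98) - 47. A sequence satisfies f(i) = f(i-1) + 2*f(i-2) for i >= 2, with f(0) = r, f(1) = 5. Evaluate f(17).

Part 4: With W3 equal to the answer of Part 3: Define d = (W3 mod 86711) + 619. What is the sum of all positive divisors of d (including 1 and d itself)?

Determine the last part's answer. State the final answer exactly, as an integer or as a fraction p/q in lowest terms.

Part 1: cross terms: (-40*3 - 19*10)=-310, (19*33 - 5*3)=612, (5*38 - -36*33)=1378, (-36*10 - -40*38)=1160; twice the area = |2840| = 2840; area = 1420; answer 1420
Part 2: W1 = 1420; threaded value p + q = 1421; c = 8; 3*(8)^2 + 3*(8)^1 - 1 = (192) + (24) + (-1) = 215; answer 215
Part 3: W2 = 215; r = -28; f(2) = 1*(5) + 2*(-28) = -51; iterating: f(2)=-51, f(3)=-41, f(4)=-143, f(5)=-225, f(6)=-511, f(7)=-961, f(8)=-1983, f(9)=-3905, f(10)=-7871, f(11)=-15681, f(12)=-31423, f(13)=-62785, f(14)=-125631, f(15)=-251201, f(16)=-502463, f(17)=-1004865; answer -1004865
Part 4: W3 = -1004865; d = 36286; 36286 = 2 * 18143; sigma = (1 + 2) * (1 + 18143) = 3 * 18144 = 54432; answer 54432

54432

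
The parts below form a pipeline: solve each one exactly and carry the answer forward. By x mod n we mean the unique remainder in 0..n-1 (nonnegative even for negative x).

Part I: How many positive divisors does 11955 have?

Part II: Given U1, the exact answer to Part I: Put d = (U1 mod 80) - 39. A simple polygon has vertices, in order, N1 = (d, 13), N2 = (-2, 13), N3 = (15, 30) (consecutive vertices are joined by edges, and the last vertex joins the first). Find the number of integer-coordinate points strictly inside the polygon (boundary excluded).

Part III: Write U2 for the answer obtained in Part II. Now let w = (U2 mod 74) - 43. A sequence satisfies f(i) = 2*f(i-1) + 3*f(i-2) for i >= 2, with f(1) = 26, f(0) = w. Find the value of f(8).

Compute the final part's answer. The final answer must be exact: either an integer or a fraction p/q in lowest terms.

Part I: 11955 = 3 * 5 * 797; number of divisors = (1+1) * (1+1) * (1+1) = 8; answer 8
Part II: U1 = 8; d = -31; cross terms: (-31*13 - -2*13)=-377, (-2*30 - 15*13)=-255, (15*13 - -31*30)=1125; twice the area = |493| = 493; area = 493/2; boundary points = 29 + 17 + 1 = 47; strictly interior points = area - boundary/2 + 1 = 224; answer 224
Part III: U2 = 224; w = -41; f(2) = 2*(26) + 3*(-41) = -71; iterating: f(2)=-71, f(3)=-64, f(4)=-341, f(5)=-874, f(6)=-2771, f(7)=-8164, f(8)=-24641; answer -24641

-24641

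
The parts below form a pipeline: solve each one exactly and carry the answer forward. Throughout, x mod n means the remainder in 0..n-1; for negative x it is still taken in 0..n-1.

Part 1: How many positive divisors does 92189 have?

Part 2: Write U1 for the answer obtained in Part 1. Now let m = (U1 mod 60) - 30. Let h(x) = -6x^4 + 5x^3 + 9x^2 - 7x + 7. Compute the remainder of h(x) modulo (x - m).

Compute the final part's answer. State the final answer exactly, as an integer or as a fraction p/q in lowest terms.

Part 1: 92189 is prime, so its only divisors are 1 and 92189; count = 2; answer 2
Part 2: U1 = 2; m = -28; remainder = value at the root: -6*(-28)^4 + 5*(-28)^3 + 9*(-28)^2 - 7*(-28)^1 + 7 = (-3687936) + (-109760) + (7056) + (196) + (7) = -3790437; answer -3790437

-3790437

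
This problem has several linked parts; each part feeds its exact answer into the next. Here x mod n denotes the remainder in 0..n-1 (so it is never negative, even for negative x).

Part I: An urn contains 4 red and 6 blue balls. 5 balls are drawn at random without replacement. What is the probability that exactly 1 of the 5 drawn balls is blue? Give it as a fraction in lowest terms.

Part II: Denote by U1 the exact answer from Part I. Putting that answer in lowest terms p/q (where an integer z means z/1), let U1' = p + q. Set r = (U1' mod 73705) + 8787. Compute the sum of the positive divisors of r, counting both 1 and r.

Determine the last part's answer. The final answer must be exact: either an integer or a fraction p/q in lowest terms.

15912

Part I: total draws C(10,5) = 252; favorable C(6,1)*C(4,4) = 6; P = 1/42; answer 1/42
Part II: U1 = 1/42; threaded value p + q = 43; r = 8830; 8830 = 2 * 5 * 883; sigma = (1 + 2) * (1 + 5) * (1 + 883) = 3 * 6 * 884 = 15912; answer 15912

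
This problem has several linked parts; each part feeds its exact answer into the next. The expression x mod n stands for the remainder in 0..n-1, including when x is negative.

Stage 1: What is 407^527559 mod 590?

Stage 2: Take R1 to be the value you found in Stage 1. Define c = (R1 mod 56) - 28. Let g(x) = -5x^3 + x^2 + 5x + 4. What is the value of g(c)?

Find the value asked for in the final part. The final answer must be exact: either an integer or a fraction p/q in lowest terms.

-6475

Stage 1: squarings mod 590: 407^1=407, 407^2=449, 407^4=411, 407^8=181, 407^16=311, 407^32=551, 407^64=341, 407^128=51, 407^256=241, 407^512=261, 407^1024=271, 407^2048=281, 407^4096=491, 407^8192=361, 407^16384=521, 407^32768=41, 407^65536=501, 407^131072=251, 407^262144=461, 407^524288=121; 407^527559 = 407^1 * 407^2 * 407^4 * 407^64 * 407^128 * 407^1024 * 407^2048 * 407^524288 = 263 (mod 590); answer 263
Stage 2: R1 = 263; c = 11; -5*(11)^3 + 1*(11)^2 + 5*(11)^1 + 4 = (-6655) + (121) + (55) + (4) = -6475; answer -6475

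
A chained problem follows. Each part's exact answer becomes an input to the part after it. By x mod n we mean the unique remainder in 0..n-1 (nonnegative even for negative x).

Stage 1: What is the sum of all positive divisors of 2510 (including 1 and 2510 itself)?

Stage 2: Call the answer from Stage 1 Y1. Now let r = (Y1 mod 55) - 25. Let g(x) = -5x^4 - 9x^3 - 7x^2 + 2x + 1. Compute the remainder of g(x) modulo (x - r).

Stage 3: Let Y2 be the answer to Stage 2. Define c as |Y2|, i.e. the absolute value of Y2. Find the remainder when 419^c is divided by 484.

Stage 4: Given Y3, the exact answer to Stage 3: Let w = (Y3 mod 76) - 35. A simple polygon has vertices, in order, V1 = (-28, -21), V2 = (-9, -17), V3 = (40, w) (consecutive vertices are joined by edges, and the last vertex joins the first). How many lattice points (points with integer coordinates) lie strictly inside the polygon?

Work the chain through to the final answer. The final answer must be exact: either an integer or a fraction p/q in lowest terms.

Stage 1: 2510 = 2 * 5 * 251; sigma = (1 + 2) * (1 + 5) * (1 + 251) = 3 * 6 * 252 = 4536; answer 4536
Stage 2: Y1 = 4536; r = 1; remainder = value at the root: -5*(1)^4 - 9*(1)^3 - 7*(1)^2 + 2*(1)^1 + 1 = (-5) + (-9) + (-7) + (2) + (1) = -18; answer -18
Stage 3: Y2 = -18; c = 18; squarings mod 484: 419^1=419, 419^2=353, 419^4=221, 419^8=441, 419^16=397; 419^18 = 419^2 * 419^16 = 265 (mod 484); answer 265
Stage 4: Y3 = 265; w = 2; cross terms: (-28*-17 - -9*-21)=287, (-9*2 - 40*-17)=662, (40*-21 - -28*2)=-784; twice the area = |165| = 165; area = 165/2; boundary points = 1 + 1 + 1 = 3; strictly interior points = area - boundary/2 + 1 = 82; answer 82

82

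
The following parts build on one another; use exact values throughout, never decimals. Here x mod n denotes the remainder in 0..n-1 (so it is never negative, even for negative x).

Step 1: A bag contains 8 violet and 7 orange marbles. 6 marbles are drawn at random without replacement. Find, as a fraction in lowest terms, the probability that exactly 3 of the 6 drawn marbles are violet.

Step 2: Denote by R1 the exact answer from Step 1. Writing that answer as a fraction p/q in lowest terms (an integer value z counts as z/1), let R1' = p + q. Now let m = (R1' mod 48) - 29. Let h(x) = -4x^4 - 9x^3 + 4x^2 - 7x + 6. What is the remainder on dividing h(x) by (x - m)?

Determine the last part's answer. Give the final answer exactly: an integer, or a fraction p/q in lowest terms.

-839096

Step 1: total draws C(15,6) = 5005; favorable C(8,3)*C(7,3) = 1960; P = 56/143; answer 56/143
Step 2: R1 = 56/143; threaded value p + q = 199; m = -22; remainder = value at the root: -4*(-22)^4 - 9*(-22)^3 + 4*(-22)^2 - 7*(-22)^1 + 6 = (-937024) + (95832) + (1936) + (154) + (6) = -839096; answer -839096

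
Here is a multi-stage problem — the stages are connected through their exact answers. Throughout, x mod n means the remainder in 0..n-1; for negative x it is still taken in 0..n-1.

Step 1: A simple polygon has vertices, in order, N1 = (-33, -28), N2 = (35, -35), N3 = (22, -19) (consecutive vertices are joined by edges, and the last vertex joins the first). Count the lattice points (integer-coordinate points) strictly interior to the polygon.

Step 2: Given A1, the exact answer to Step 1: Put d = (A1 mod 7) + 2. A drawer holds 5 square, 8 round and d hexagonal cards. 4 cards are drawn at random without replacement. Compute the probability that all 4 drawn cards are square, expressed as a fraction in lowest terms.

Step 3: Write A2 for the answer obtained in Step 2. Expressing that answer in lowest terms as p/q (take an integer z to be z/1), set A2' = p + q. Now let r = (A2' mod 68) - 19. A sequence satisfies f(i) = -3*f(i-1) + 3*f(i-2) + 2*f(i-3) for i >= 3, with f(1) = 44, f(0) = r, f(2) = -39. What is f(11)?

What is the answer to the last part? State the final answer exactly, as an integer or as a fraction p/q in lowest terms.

7568049

Step 1: cross terms: (-33*-35 - 35*-28)=2135, (35*-19 - 22*-35)=105, (22*-28 - -33*-19)=-1243; twice the area = |997| = 997; area = 997/2; boundary points = 1 + 1 + 1 = 3; strictly interior points = area - boundary/2 + 1 = 498; answer 498
Step 2: A1 = 498; d = 3; total draws C(16,4) = 1820; favorable C(5,4) = 5; P = 1/364; answer 1/364
Step 3: A2 = 1/364; threaded value p + q = 365; r = 6; f(3) = -3*(-39) + 3*(44) + 2*(6) = 261; iterating: f(3)=261, f(4)=-812, f(5)=3141, f(6)=-11337, f(7)=41810, f(8)=-153159, f(9)=562233, f(10)=-2062556, f(11)=7568049; answer 7568049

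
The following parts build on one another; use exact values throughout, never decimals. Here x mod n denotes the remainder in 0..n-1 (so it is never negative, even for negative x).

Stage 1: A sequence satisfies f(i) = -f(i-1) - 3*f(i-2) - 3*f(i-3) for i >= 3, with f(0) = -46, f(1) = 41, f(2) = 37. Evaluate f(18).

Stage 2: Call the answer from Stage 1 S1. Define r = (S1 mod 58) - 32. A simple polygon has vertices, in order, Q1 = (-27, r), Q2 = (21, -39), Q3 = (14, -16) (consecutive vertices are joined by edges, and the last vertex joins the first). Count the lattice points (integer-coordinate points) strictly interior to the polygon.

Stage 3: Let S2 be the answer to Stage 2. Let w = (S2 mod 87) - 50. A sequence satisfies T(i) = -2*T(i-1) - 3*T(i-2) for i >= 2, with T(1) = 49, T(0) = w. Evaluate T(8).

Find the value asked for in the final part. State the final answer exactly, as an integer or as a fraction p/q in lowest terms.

-1769

Stage 1: f(3) = -1*(37) - 3*(41) - 3*(-46) = -22; iterating: f(3)=-22, f(4)=-212, f(5)=167, f(6)=535, f(7)=-400, f(8)=-1706, f(9)=1301, f(10)=5017, f(11)=-3802, f(12)=-15152, f(13)=11507, f(14)=45355, f(15)=-34420, f(16)=-136166, f(17)=103361, f(18)=408397; answer 408397
Stage 2: S1 = 408397; r = -13; cross terms: (-27*-39 - 21*-13)=1326, (21*-16 - 14*-39)=210, (14*-13 - -27*-16)=-614; twice the area = |922| = 922; area = 461; boundary points = 2 + 1 + 1 = 4; strictly interior points = area - boundary/2 + 1 = 460; answer 460
Stage 3: S2 = 460; w = -25; T(2) = -2*(49) - 3*(-25) = -23; iterating: T(2)=-23, T(3)=-101, T(4)=271, T(5)=-239, T(6)=-335, T(7)=1387, T(8)=-1769; answer -1769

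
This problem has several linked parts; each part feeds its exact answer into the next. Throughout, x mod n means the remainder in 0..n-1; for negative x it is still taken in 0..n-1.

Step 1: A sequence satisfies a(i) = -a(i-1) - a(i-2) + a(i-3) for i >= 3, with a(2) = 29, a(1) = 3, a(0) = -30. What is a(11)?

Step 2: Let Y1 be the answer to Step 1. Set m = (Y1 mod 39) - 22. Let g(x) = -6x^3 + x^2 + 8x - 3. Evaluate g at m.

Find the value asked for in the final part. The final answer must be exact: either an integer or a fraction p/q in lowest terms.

Step 1: a(3) = -1*(29) - 1*(3) + 1*(-30) = -62; iterating: a(3)=-62, a(4)=36, a(5)=55, a(6)=-153, a(7)=134, a(8)=74, a(9)=-361, a(10)=421, a(11)=14; answer 14
Step 2: Y1 = 14; m = -8; -6*(-8)^3 + 1*(-8)^2 + 8*(-8)^1 - 3 = (3072) + (64) + (-64) + (-3) = 3069; answer 3069

3069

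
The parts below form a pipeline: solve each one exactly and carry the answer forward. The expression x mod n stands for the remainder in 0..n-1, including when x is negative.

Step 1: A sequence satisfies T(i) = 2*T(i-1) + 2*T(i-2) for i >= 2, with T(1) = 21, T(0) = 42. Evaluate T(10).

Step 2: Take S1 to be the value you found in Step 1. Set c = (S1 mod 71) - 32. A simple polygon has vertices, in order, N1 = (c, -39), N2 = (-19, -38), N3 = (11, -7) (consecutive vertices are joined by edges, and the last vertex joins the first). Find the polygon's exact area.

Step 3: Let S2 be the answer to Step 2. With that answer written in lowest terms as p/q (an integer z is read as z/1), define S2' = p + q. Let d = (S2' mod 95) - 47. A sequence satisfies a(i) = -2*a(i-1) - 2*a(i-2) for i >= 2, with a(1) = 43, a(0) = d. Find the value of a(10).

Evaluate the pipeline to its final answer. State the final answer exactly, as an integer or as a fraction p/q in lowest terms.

Step 1: T(2) = 2*(21) + 2*(42) = 126; iterating: T(2)=126, T(3)=294, T(4)=840, T(5)=2268, T(6)=6216, T(7)=16968, T(8)=46368, T(9)=126672, T(10)=346080; answer 346080
Step 2: S1 = 346080; c = -6; cross terms: (-6*-38 - -19*-39)=-513, (-19*-7 - 11*-38)=551, (11*-39 - -6*-7)=-471; twice the area = |-433| = 433; area = 433/2; answer 433/2
Step 3: S2 = 433/2; threaded value p + q = 435; d = 8; a(2) = -2*(43) - 2*(8) = -102; iterating: a(2)=-102, a(3)=118, a(4)=-32, a(5)=-172, a(6)=408, a(7)=-472, a(8)=128, a(9)=688, a(10)=-1632; answer -1632

-1632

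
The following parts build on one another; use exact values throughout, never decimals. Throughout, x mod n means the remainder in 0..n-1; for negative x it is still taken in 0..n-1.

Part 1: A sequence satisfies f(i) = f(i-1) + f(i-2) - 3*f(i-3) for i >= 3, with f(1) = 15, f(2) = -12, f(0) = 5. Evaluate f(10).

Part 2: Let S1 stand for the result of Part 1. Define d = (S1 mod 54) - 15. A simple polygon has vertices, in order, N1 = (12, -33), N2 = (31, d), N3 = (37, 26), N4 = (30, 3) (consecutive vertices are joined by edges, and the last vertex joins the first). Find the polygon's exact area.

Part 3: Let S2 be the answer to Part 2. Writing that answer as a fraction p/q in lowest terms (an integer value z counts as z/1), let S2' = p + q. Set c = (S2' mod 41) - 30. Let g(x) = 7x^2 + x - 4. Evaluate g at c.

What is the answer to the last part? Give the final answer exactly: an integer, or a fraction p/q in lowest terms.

Part 1: f(3) = 1*(-12) + 1*(15) - 3*(5) = -12; iterating: f(3)=-12, f(4)=-69, f(5)=-45, f(6)=-78, f(7)=84, f(8)=141, f(9)=459, f(10)=348; answer 348
Part 2: S1 = 348; d = 9; cross terms: (12*9 - 31*-33)=1131, (31*26 - 37*9)=473, (37*3 - 30*26)=-669, (30*-33 - 12*3)=-1026; twice the area = |-91| = 91; area = 91/2; answer 91/2
Part 3: S2 = 91/2; threaded value p + q = 93; c = -19; 7*(-19)^2 + 1*(-19)^1 - 4 = (2527) + (-19) + (-4) = 2504; answer 2504

2504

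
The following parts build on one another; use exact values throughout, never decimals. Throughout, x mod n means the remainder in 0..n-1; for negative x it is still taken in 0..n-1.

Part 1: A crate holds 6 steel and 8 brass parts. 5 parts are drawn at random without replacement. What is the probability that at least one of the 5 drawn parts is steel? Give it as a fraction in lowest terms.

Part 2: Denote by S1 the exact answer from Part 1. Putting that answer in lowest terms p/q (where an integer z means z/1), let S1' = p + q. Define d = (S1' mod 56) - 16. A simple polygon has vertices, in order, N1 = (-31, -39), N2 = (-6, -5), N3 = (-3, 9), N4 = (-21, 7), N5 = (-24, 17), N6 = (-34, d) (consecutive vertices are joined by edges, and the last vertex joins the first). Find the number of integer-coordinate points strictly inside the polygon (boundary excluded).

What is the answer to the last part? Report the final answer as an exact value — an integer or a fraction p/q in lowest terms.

816

Part 1: total draws C(14,5) = 2002; complement C(8,5) = 56; favorable 2002 - 56 = 1946; P = 139/143; answer 139/143
Part 2: S1 = 139/143; threaded value p + q = 282; d = -14; cross terms: (-31*-5 - -6*-39)=-79, (-6*9 - -3*-5)=-69, (-3*7 - -21*9)=168, (-21*17 - -24*7)=-189, (-24*-14 - -34*17)=914, (-34*-39 - -31*-14)=892; twice the area = |1637| = 1637; area = 1637/2; boundary points = 1 + 1 + 2 + 1 + 1 + 1 = 7; strictly interior points = area - boundary/2 + 1 = 816; answer 816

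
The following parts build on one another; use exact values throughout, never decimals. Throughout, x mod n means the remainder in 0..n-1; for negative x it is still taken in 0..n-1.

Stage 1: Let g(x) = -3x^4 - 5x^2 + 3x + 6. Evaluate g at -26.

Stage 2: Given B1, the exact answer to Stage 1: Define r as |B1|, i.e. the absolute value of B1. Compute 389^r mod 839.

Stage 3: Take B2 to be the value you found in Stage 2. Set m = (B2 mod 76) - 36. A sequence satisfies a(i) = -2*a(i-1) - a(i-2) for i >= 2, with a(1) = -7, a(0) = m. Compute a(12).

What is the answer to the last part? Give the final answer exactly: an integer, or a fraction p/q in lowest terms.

381

Stage 1: -3*(-26)^4 - 5*(-26)^2 + 3*(-26)^1 + 6 = (-1370928) + (-3380) + (-78) + (6) = -1374380; answer -1374380
Stage 2: B1 = -1374380; r = 1374380; squarings mod 839: 389^1=389, 389^2=301, 389^4=828, 389^8=121, 389^16=378, 389^32=254, 389^64=752, 389^128=18, 389^256=324, 389^512=101, 389^1024=133, 389^2048=70, 389^4096=705, 389^8192=337, 389^16384=304, 389^32768=126, 389^65536=774, 389^131072=30, 389^262144=61, 389^524288=365, 389^1048576=663; 389^1374380 = 389^4 * 389^8 * 389^32 * 389^128 * 389^2048 * 389^4096 * 389^8192 * 389^16384 * 389^32768 * 389^262144 * 389^1048576 = 313 (mod 839); answer 313
Stage 3: B2 = 313; m = -27; a(2) = -2*(-7) - 1*(-27) = 41; iterating: a(2)=41, a(3)=-75, a(4)=109, a(5)=-143, a(6)=177, a(7)=-211, a(8)=245, a(9)=-279, a(10)=313, a(11)=-347, a(12)=381; answer 381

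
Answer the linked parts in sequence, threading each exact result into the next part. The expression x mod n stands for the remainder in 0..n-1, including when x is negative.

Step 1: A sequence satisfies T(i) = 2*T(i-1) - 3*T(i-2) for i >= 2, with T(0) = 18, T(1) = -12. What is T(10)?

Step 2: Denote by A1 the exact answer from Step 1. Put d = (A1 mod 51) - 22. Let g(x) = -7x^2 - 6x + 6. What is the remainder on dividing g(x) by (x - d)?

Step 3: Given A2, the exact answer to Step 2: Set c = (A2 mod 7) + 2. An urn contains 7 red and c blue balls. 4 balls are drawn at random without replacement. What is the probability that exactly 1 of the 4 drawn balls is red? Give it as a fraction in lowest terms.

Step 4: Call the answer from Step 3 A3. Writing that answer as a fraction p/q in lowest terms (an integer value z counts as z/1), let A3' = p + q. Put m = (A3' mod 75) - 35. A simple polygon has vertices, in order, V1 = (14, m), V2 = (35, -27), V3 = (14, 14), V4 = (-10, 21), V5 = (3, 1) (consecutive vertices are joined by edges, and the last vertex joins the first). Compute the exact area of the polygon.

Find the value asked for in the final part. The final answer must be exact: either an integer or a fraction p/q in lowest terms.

965/2

Step 1: T(2) = 2*(-12) - 3*(18) = -78; iterating: T(2)=-78, T(3)=-120, T(4)=-6, T(5)=348, T(6)=714, T(7)=384, T(8)=-1374, T(9)=-3900, T(10)=-3678; answer -3678
Step 2: A1 = -3678; d = 23; remainder = value at the root: -7*(23)^2 - 6*(23)^1 + 6 = (-3703) + (-138) + (6) = -3835; answer -3835
Step 3: A2 = -3835; c = 3; total draws C(10,4) = 210; favorable C(7,1)*C(3,3) = 7; P = 1/30; answer 1/30
Step 4: A3 = 1/30; threaded value p + q = 31; m = -4; cross terms: (14*-27 - 35*-4)=-238, (35*14 - 14*-27)=868, (14*21 - -10*14)=434, (-10*1 - 3*21)=-73, (3*-4 - 14*1)=-26; twice the area = |965| = 965; area = 965/2; answer 965/2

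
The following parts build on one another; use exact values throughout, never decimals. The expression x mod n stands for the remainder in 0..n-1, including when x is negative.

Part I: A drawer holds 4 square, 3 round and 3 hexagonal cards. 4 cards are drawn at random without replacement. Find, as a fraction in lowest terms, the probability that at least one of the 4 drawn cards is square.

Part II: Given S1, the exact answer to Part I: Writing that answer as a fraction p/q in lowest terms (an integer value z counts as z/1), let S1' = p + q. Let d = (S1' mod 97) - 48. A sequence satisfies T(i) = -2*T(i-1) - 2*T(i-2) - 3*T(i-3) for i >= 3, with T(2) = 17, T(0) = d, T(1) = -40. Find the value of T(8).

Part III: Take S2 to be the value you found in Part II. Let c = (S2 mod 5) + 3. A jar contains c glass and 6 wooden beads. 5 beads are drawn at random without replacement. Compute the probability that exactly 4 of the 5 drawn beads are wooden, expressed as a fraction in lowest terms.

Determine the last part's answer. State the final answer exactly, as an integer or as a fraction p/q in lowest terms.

Part I: total draws C(10,4) = 210; complement C(6,4) = 15; favorable 210 - 15 = 195; P = 13/14; answer 13/14
Part II: S1 = 13/14; threaded value p + q = 27; d = -21; T(3) = -2*(17) - 2*(-40) - 3*(-21) = 109; iterating: T(3)=109, T(4)=-132, T(5)=-5, T(6)=-53, T(7)=512, T(8)=-903; answer -903
Part III: S2 = -903; c = 5; total draws C(11,5) = 462; favorable C(6,4)*C(5,1) = 75; P = 25/154; answer 25/154

25/154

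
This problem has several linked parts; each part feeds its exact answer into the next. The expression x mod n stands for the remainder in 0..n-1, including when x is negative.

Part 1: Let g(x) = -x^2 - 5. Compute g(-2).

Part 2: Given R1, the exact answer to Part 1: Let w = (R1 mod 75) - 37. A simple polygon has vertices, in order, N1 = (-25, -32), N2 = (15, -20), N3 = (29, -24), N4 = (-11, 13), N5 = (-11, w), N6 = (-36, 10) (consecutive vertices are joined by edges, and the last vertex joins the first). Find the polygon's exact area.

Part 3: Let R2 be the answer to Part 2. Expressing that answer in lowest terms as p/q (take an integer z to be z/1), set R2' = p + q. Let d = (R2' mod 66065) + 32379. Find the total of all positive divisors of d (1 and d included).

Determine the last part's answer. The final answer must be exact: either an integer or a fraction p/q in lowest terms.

66528

Part 1: -1*(-2)^2 - 5 = (-4) + (-5) = -9; answer -9
Part 2: R1 = -9; w = 29; cross terms: (-25*-20 - 15*-32)=980, (15*-24 - 29*-20)=220, (29*13 - -11*-24)=113, (-11*29 - -11*13)=-176, (-11*10 - -36*29)=934, (-36*-32 - -25*10)=1402; twice the area = |3473| = 3473; area = 3473/2; answer 3473/2
Part 3: R2 = 3473/2; threaded value p + q = 3475; d = 35854; 35854 = 2 * 7 * 13 * 197; sigma = (1 + 2) * (1 + 7) * (1 + 13) * (1 + 197) = 3 * 8 * 14 * 198 = 66528; answer 66528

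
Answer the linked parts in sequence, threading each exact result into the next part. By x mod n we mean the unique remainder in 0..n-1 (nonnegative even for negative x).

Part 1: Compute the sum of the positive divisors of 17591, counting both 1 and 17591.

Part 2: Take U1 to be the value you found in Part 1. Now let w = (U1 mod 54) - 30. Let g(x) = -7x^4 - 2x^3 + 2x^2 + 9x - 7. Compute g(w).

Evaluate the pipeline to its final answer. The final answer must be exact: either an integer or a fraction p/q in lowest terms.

-5614477

Part 1: 17591 = 7^2 * 359; sigma = (1 + 7 + 49) * (1 + 359) = 57 * 360 = 20520; answer 20520
Part 2: U1 = 20520; w = -30; -7*(-30)^4 - 2*(-30)^3 + 2*(-30)^2 + 9*(-30)^1 - 7 = (-5670000) + (54000) + (1800) + (-270) + (-7) = -5614477; answer -5614477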